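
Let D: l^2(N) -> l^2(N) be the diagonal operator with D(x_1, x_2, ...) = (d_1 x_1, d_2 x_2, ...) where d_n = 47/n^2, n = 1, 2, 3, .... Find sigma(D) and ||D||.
sigma(D) = {47/n^2 : n ≥ 1} ∪ {0}; ||D|| = 47

A bounded diagonal operator on l^2 with diagonal entries d_n has spectrum equal to the closure of {d_n : n ≥ 1}: every d_n is an eigenvalue (with eigenvector e_n), so {d_n} ⊂ sigma(D); the spectrum is closed, so its closure is too; and for lambda not in the closure, (D - lambda I) has bounded inverse (the diagonal entries 1/(d_n - lambda) are bounded). For our sequence d_n = 47/n^2, n = 1, 2, 3, ...:
  - {d_n} = {47/n^2 : n ≥ 1}; the only limit point is 0
  - closure = {47/n^2 : n ≥ 1} ∪ {0}
For the norm: a diagonal operator has ||D|| = sup_n |d_n|. Here d_n = 47/n^2 is positive and decreasing, so sup_n |d_n| = d_1 = 47. So ||D|| = 47.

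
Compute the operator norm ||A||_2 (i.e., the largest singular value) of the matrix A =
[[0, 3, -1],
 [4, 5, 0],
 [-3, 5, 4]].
||A||_2 ≈ 8.0642 (= sqrt(largest eigenvalue of A^T A))

||A||_2 = sigma_max(A) = sqrt(lambda_max(A^T A)). Form the symmetric matrix M = A^T A =
[[25, 5, -12],
 [5, 59, 17],
 [-12, 17, 17]].
Its characteristic polynomial (trace, sum of principal 2x2 minors, determinant of M give the coefficients) is
  p(λ) = det(λ I - M) = λ^3 - 101λ^2 + 2445λ - 6889.
No integer candidate from the rational root theorem (±divisors of 6889) is a root, so the roots are irrational. The cubic discriminant is Δ = 3466073392 > 0, so there are three distinct real roots. p(3) = -436 and p(4) = 1339 have opposite signs, so a root lies in (3, 4); Newton's method refines it to λ ≈ 3.2364. p(32) = 695 and p(33) = -256 have opposite signs, so a root lies in (32, 33); Newton's method refines it to λ ≈ 32.7315. p(65) = -64 and p(66) = 2021 have opposite signs, so a root lies in (65, 66); Newton's method refines it to λ ≈ 65.0321. Check (Vieta): the three roots sum to 101, matching tr M = 101.
So the eigenvalues of A^T A are ≈ 3.2364, 32.7315, 65.0321 (all ≥ 0, as they must be for A^T A). The largest is λ_max ≈ 65.0321, hence ||A||_2 = sqrt(λ_max) ≈ 8.0642.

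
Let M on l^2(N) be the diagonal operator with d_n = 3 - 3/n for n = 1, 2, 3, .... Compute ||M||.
||M|| = 3

For a diagonal operator on l^2 with entries d_n, ||M|| = sup_n |d_n|. Here d_1 = 0, d_2 = 3/2, ..., and d_n = 3 - 3/n increases monotonically toward 3. All terms lie in [0, 3), so |d_n| = d_n and the supremum is the limit 3, which is not attained by any individual d_n. Hence ||M|| = 3.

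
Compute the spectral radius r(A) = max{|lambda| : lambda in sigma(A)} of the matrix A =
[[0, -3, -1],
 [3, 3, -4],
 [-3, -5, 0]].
r(A) ≈ 4.6246

The eigenvalues of A are the roots of its characteristic polynomial. With M = A (coefficients from the trace, the sum of principal 2x2 minors, and det A):
  p(λ) = det(λ I - M) = λ^3 - 3λ^2 - 14λ + 30.
No integer candidate from the rational root theorem (±divisors of 30) is a root, so the roots are irrational. The cubic discriminant is Δ = 14360 > 0, so there are three distinct real roots. p(-4) = -26 and p(-3) = 18 have opposite signs, so a root lies in (-4, -3); Newton's method refines it to λ ≈ -3.4857. p(1) = 14 and p(2) = -2 have opposite signs, so a root lies in (1, 2); Newton's method refines it to λ ≈ 1.8611. p(4) = -10 and p(5) = 10 have opposite signs, so a root lies in (4, 5); Newton's method refines it to λ ≈ 4.6246. Check (Vieta): the three roots sum to 3, matching tr M = 3.
Thus the eigenvalues (to 4 decimals) are -3.4857 (modulus 3.4857); 1.8611 (modulus 1.8611); 4.6246 (modulus 4.6246). The spectral radius is the largest modulus: r(A) ≈ 4.6246. (Cross-check: r(A) ≤ ||A||_2 ≈ 7.8692; equality holds whenever A is normal, though it can also hold for some non-normal A.)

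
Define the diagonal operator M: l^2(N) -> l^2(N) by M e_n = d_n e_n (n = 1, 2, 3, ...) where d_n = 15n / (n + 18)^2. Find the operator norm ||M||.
||M|| = 5/24 (attained at n = 18)

For M diagonal, ||M|| = sup_n |d_n|. Treat f(x) = 15x / (x + 18)^2 for real x > 0. By the quotient rule, f'(x) = 15(18 - x)/(x + 18)^3, which is positive for x < 18 and negative for x > 18. So f has a unique maximum at x = 18, and since 18 is a positive integer, the supremum over n ≥ 1 is attained at n = 18: d_18 = 15·18/(18 + 18)^2 = 15·18/1296 = 5/24. Hence ||M|| = 5/24.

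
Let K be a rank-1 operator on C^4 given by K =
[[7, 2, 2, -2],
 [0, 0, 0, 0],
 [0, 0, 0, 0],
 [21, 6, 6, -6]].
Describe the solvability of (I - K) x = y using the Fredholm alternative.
(I - K) is singular (det(I - K) = 0, i.e. 1 ∈ sigma(K)). (I - K) x = y is solvable iff y ⊥ ker((I - K)^*) = span{(7, 2, 2, -2)}, i.e. iff 7y_1 + 2y_2 + 2y_3 - 2y_4 = 0. When solvable, the solutions are x = y + c·(1, 0, 0, 3), c arbitrary (ker(I - K) = span{(1, 0, 0, 3)}, dimension 1).

K has rank 1, so it is an outer product K = u v^T: every row of K is a multiple of one row vector. Reading off the entries, u = (1, 0, 0, 3) and v = (7, 2, 2, -2) (row i of K equals u_i·v^T). A rank-one matrix u v^T satisfies K u = u (v·u) and kills the (3)-dimensional subspace v^⊥, so its characteristic polynomial is lambda^3 (lambda - v·u) with v·u = tr K = 1. Hence the eigenvalues of I - K are 1 (multiplicity 3) and 1 - (1) = 0, so det(I - K) = 0. (Direct check: I - K =
[[-6, -2, -2, 2],
 [0, 1, 0, 0],
 [0, 0, 1, 0],
 [-21, -6, -6, 7]]
has determinant 0.) So 1 is an eigenvalue of K and (I - K) is not invertible. The finite-dimensional Fredholm alternative says: either (I - K) is invertible, or ker(I - K) ≠ {0} and then range(I - K) = ker((I - K)^*)^⊥, with dim ker(I - K) = dim ker((I - K)^*). We are in the second case, so we need both kernels. Kernel of I - K: (I - K) u = u - u (v·u) = u - u = 0, so ker(I - K) = span{u} = span{(1, 0, 0, 3)} (it is exactly 1-dimensional because rank(I - K) = 3). Kernel of the adjoint: K is real, so (I - K)^* = I - K^T = I - v u^T, and (I - v u^T) v = v - v (u·v) = 0; hence ker((I - K)^*) = span{v} = span{(7, 2, 2, -2)}. Therefore (I - K) x = y is solvable iff <y, v> = 0, i.e. iff 7y_1 + 2y_2 + 2y_3 - 2y_4 = 0. When this holds, K y = u (v·y) = 0, so (I - K) y = y and x = y is a particular solution; the full solution set is the line x = y + c·u = y + c·(1, 0, 0, 3), c ∈ C.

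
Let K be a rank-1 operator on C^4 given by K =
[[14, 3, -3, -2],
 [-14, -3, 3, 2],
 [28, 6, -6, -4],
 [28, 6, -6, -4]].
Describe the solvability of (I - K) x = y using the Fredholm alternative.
(I - K) is singular (det(I - K) = 0, i.e. 1 ∈ sigma(K)). (I - K) x = y is solvable iff y ⊥ ker((I - K)^*) = span{(14, 3, -3, -2)}, i.e. iff 14y_1 + 3y_2 - 3y_3 - 2y_4 = 0. When solvable, the solutions are x = y + c·(1, -1, 2, 2), c arbitrary (ker(I - K) = span{(1, -1, 2, 2)}, dimension 1).

K has rank 1, so it is an outer product K = u v^T: every row of K is a multiple of one row vector. Reading off the entries, u = (1, -1, 2, 2) and v = (14, 3, -3, -2) (row i of K equals u_i·v^T). A rank-one matrix u v^T satisfies K u = u (v·u) and kills the (3)-dimensional subspace v^⊥, so its characteristic polynomial is lambda^3 (lambda - v·u) with v·u = tr K = 1. Hence the eigenvalues of I - K are 1 (multiplicity 3) and 1 - (1) = 0, so det(I - K) = 0. (Direct check: I - K =
[[-13, -3, 3, 2],
 [14, 4, -3, -2],
 [-28, -6, 7, 4],
 [-28, -6, 6, 5]]
has determinant 0.) So 1 is an eigenvalue of K and (I - K) is not invertible. The finite-dimensional Fredholm alternative says: either (I - K) is invertible, or ker(I - K) ≠ {0} and then range(I - K) = ker((I - K)^*)^⊥, with dim ker(I - K) = dim ker((I - K)^*). We are in the second case, so we need both kernels. Kernel of I - K: (I - K) u = u - u (v·u) = u - u = 0, so ker(I - K) = span{u} = span{(1, -1, 2, 2)} (it is exactly 1-dimensional because rank(I - K) = 3). Kernel of the adjoint: K is real, so (I - K)^* = I - K^T = I - v u^T, and (I - v u^T) v = v - v (u·v) = 0; hence ker((I - K)^*) = span{v} = span{(14, 3, -3, -2)}. Therefore (I - K) x = y is solvable iff <y, v> = 0, i.e. iff 14y_1 + 3y_2 - 3y_3 - 2y_4 = 0. When this holds, K y = u (v·y) = 0, so (I - K) y = y and x = y is a particular solution; the full solution set is the line x = y + c·u = y + c·(1, -1, 2, 2), c ∈ C.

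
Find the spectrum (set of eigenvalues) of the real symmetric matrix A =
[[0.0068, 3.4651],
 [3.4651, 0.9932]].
sigma(A) ≈ {-3, 4}

A is real symmetric, so its spectrum consists of real eigenvalues. Expanding the characteristic polynomial of the displayed matrix gives
  det(λ I - A) = p(λ) = λ^2 + (-1)λ + (-12).
Solving p(λ) = 0 yields eigenvalues ≈ -3, 4. (A is shown rounded to 4 decimals, so these recover the underlying integer eigenvalues to within that precision.)
Verification: the trace of A = 1 equals the sum of eigenvalues 1, and det(A) ≈ -12.0002 matches the eigenvalue product -12.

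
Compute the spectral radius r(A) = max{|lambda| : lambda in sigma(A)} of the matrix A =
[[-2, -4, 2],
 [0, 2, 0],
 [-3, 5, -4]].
r(A) = sqrt(14) ≈ 3.7417

The eigenvalues of A are the roots of its characteristic polynomial. With M = A (coefficients from the trace, the sum of principal 2x2 minors, and det A):
  p(λ) = det(λ I - M) = λ^3 + 4λ^2 + 2λ - 28.
By the rational root theorem any rational root is an integer divisor of 28. Testing λ = 2: p(2) = 8 + 16 + 4 - 28 = 0, so λ = 2 is a root. Dividing out (λ - 2) leaves p(λ) = (λ - 2)(λ^2 + 6λ + 14). For λ^2 + 6λ + 14 the discriminant is -20. It is negative, so the roots are the complex-conjugate pair λ = -3 ± (sqrt(20)/2) i ≈ -3 ± 2.2361i. For a conjugate pair the product of the roots equals the constant term, so |λ|^2 = 14 and |λ| = sqrt(14) ≈ 3.7417.
Thus the eigenvalues (to 4 decimals) are -3 ± 2.2361i (modulus 3.7417); 2 (modulus 2). The spectral radius is the largest modulus: r(A) = sqrt(14) ≈ 3.7417. (Cross-check: r(A) ≤ ||A||_2 ≈ 8.073; equality holds whenever A is normal, though it can also hold for some non-normal A.)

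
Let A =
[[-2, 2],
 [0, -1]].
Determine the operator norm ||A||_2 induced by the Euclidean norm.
||A||_2 = sqrt((9 + sqrt(65))/2) ≈ 2.9208 (= sqrt(largest eigenvalue of A^T A))

||A||_2 = sigma_max(A) = sqrt(lambda_max(A^T A)). Form the symmetric matrix M = A^T A =
[[4, -4],
 [-4, 5]].
Its characteristic polynomial (trace, determinant of M give the coefficients) is
  p(λ) = det(λ I - M) = λ^2 - 9λ + 4.
For λ^2 - 9λ + 4 the discriminant is 65. It is nonnegative but not a perfect square, so the roots are real and irrational: λ = (9 ± sqrt(65))/2 ≈ 8.5311, 0.4689.
So the eigenvalues of A^T A are ≈ 0.4689, 8.5311 (all ≥ 0, as they must be for A^T A). The largest is λ_max = (9 + sqrt(65))/2 ≈ 8.5311, hence ||A||_2 = sqrt(λ_max) = sqrt((9 + sqrt(65))/2) ≈ 2.9208.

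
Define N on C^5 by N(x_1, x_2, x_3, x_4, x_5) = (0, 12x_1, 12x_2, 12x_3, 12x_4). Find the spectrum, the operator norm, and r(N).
sigma(N) = {0}; ||N|| = 12; r(N) = 0. (N is nilpotent with N^5 = 0.)

On C^5, N is a strictly lower-triangular matrix with 12 on the subdiagonal and zeros elsewhere, so its characteristic polynomial is lambda^5 and every eigenvalue is 0: sigma(N) = {0}. For the operator norm, N e_i = 12e_{i+1} for i = 1, ..., 4 and N e_5 = 0, so the singular values of N are 12 (with multiplicity 4) and 0; hence ||N|| = 12. The spectral radius r(N) = max|lambda| = 0. Note ||N|| > r(N) — characteristic of non-normal nilpotent operators. Indeed N^5 = 0.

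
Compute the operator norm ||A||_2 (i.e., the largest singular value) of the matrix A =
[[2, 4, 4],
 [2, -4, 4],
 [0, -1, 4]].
||A||_2 ≈ 7.3677 (= sqrt(largest eigenvalue of A^T A))

||A||_2 = sigma_max(A) = sqrt(lambda_max(A^T A)). Form the symmetric matrix M = A^T A =
[[8, 0, 16],
 [0, 33, -4],
 [16, -4, 48]].
Its characteristic polynomial (trace, sum of principal 2x2 minors, determinant of M give the coefficients) is
  p(λ) = det(λ I - M) = λ^3 - 89λ^2 + 1960λ - 4096.
No integer candidate from the rational root theorem (±divisors of 4096) is a root, so the roots are irrational. The cubic discriminant is Δ = 1169084992 > 0, so there are three distinct real roots. p(2) = -524 and p(3) = 1010 have opposite signs, so a root lies in (2, 3); Newton's method refines it to λ ≈ 2.3298. p(32) = 256 and p(33) = -400 have opposite signs, so a root lies in (32, 33); Newton's method refines it to λ ≈ 32.3872. p(54) = -316 and p(55) = 854 have opposite signs, so a root lies in (54, 55); Newton's method refines it to λ ≈ 54.283. Check (Vieta): the three roots sum to 89, matching tr M = 89.
So the eigenvalues of A^T A are ≈ 2.3298, 32.3872, 54.283 (all ≥ 0, as they must be for A^T A). The largest is λ_max ≈ 54.283, hence ||A||_2 = sqrt(λ_max) ≈ 7.3677.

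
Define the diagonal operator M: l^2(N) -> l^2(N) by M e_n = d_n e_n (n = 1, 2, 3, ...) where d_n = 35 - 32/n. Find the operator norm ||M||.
||M|| = 35

For a diagonal operator on l^2 with entries d_n, ||M|| = sup_n |d_n|. Here d_1 = 3, d_2 = 19, ..., and d_n = 35 - 32/n increases monotonically toward 35. All terms lie in [3, 35), so |d_n| = d_n and the supremum is the limit 35, which is not attained by any individual d_n. Hence ||M|| = 35.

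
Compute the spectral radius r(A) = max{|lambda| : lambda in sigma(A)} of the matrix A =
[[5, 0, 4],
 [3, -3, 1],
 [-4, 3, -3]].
r(A) ≈ 3.2202

The eigenvalues of A are the roots of its characteristic polynomial. With M = A (coefficients from the trace, the sum of principal 2x2 minors, and det A):
  p(λ) = det(λ I - M) = λ^3 + λ^2 - 8λ - 18.
No integer candidate from the rational root theorem (±divisors of 18) is a root, so the roots are irrational. The cubic discriminant is Δ = -3972 < 0, so there is one real root and a complex-conjugate pair. p(3) = -6 and p(4) = 30 have opposite signs, so a root lies in (3, 4); Newton's method refines it to λ ≈ 3.2202. Dividing out (λ - (3.2202)) leaves approximately λ^2 + 4.2202λ + 5.5897. For λ^2 + 4.2202λ + 5.5897 the discriminant is -4.5491. It is negative, so the remaining roots are the complex-conjugate pair λ ≈ -2.1101 ± 1.0664i. Their product equals the constant term, so |λ|^2 ≈ 5.5897 and |λ| ≈ 2.3643.
Thus the eigenvalues (to 4 decimals) are 3.2202 (modulus 3.2202); -2.1101 ± 1.0664i (modulus 2.3643). The spectral radius is the largest modulus: r(A) ≈ 3.2202. (Cross-check: r(A) ≤ ||A||_2 ≈ 9.1547; equality holds whenever A is normal, though it can also hold for some non-normal A.)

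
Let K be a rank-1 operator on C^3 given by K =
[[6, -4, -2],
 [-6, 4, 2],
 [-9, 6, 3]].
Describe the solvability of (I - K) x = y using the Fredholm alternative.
(I - K) is invertible (det(I - K) = -12 ≠ 0), so for every y in C^3 the equation (I - K) x = y has a unique solution.

K has rank 1, so it is an outer product K = u v^T: every row of K is a multiple of one row vector. Reading off the entries, u = (2, -2, -3) and v = (3, -2, -1) (row i of K equals u_i·v^T). A rank-one matrix u v^T satisfies K u = u (v·u) and kills the (2)-dimensional subspace v^⊥, so its characteristic polynomial is lambda^2 (lambda - v·u) with v·u = tr K = 13. Hence the eigenvalues of I - K are 1 (multiplicity 2) and 1 - (13) = -12, so det(I - K) = -12. (Direct check: I - K =
[[-5, 4, 2],
 [6, -3, -2],
 [9, -6, -2]]
has determinant -12.) The finite-dimensional Fredholm alternative says: either (I - K) is invertible, or ker(I - K) ≠ {0} and then range(I - K) = ker((I - K)^*)^⊥, with dim ker(I - K) = dim ker((I - K)^*). Since det(I - K) ≠ 0, 1 is not an eigenvalue of K and ker(I - K) = {0}, so we are in the first case: for every y there is a unique x = (I - K)^(-1) y. Explicitly, by the Sherman–Morrison formula, (I - u v^T)^(-1) = I + u v^T/(1 - v·u), i.e. (I - K)^(-1) = I + K/(-12).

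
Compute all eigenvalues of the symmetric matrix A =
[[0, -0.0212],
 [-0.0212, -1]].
sigma(A) ≈ {-1, 0}

A is real symmetric, so its spectrum consists of real eigenvalues. Expanding the characteristic polynomial of the displayed matrix gives
  det(λ I - A) = p(λ) = λ^2 + (1)λ + (0).
Solving p(λ) = 0 yields eigenvalues ≈ -1, 0. (A is shown rounded to 4 decimals, so these recover the underlying integer eigenvalues to within that precision.)
Verification: the trace of A = -1 equals the sum of eigenvalues -1, and det(A) ≈ -0.0000 matches the eigenvalue product 0.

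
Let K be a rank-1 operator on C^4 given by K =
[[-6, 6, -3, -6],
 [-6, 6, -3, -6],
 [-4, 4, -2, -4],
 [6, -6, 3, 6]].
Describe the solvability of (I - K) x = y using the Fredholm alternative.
(I - K) is invertible (det(I - K) = -3 ≠ 0), so for every y in C^4 the equation (I - K) x = y has a unique solution.

K has rank 1, so it is an outer product K = u v^T: every row of K is a multiple of one row vector. Reading off the entries, u = (-3, -3, -2, 3) and v = (2, -2, 1, 2) (row i of K equals u_i·v^T). A rank-one matrix u v^T satisfies K u = u (v·u) and kills the (3)-dimensional subspace v^⊥, so its characteristic polynomial is lambda^3 (lambda - v·u) with v·u = tr K = 4. Hence the eigenvalues of I - K are 1 (multiplicity 3) and 1 - (4) = -3, so det(I - K) = -3. (Direct check: I - K =
[[7, -6, 3, 6],
 [6, -5, 3, 6],
 [4, -4, 3, 4],
 [-6, 6, -3, -5]]
has determinant -3.) The finite-dimensional Fredholm alternative says: either (I - K) is invertible, or ker(I - K) ≠ {0} and then range(I - K) = ker((I - K)^*)^⊥, with dim ker(I - K) = dim ker((I - K)^*). Since det(I - K) ≠ 0, 1 is not an eigenvalue of K and ker(I - K) = {0}, so we are in the first case: for every y there is a unique x = (I - K)^(-1) y. Explicitly, by the Sherman–Morrison formula, (I - u v^T)^(-1) = I + u v^T/(1 - v·u), i.e. (I - K)^(-1) = I + K/(-3).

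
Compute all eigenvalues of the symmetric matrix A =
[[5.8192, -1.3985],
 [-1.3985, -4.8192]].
sigma(A) ≈ {-5, 6}

A is real symmetric, so its spectrum consists of real eigenvalues. Expanding the characteristic polynomial of the displayed matrix gives
  det(λ I - A) = p(λ) = λ^2 + (-1)λ + (-30).
Solving p(λ) = 0 yields eigenvalues ≈ -5, 6. (A is shown rounded to 4 decimals, so these recover the underlying integer eigenvalues to within that precision.)
Verification: the trace of A = 1 equals the sum of eigenvalues 1, and det(A) ≈ -29.9997 matches the eigenvalue product -30.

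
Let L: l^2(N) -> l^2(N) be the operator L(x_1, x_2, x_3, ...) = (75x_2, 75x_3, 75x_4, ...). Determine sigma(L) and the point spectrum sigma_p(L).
sigma(L) = closed disk {z in C : |z| ≤ 75}; sigma_p(L) = open disk {z in C : |z| < 75}

Note L = 75·V where V is the unit left shift (V x)_k = x_{k+1}; so sigma(L) = 75·sigma(V) and ||L|| = 75||V||. ||L x||^2 = 5625sum_{k≥2} |x_k|^2 ≤ 5625||x||^2, with equality on {x : x_1 = 0}, so ||L|| = 75. For any lambda with |lambda| < 75, set r = lambda/75 (|r| < 1); the vector x = (1, r, r^2, ...) is in l^2 and satisfies L x = 75(r, r^2, ...) = lambda x, so lambda is an eigenvalue. On the boundary |lambda| = 75 the geometric series diverges, so no l^2 eigenvector exists, but these lambda lie in the approximate point spectrum. Hence sigma(L) is the closed disk of radius 75 and sigma_p(L) is the open disk.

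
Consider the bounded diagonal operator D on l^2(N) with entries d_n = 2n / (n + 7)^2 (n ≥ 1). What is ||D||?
||D|| = 1/14 (attained at n = 7)

For D diagonal, ||D|| = sup_n |d_n|. Treat f(x) = 2x / (x + 7)^2 for real x > 0. By the quotient rule, f'(x) = 2(7 - x)/(x + 7)^3, which is positive for x < 7 and negative for x > 7. So f has a unique maximum at x = 7, and since 7 is a positive integer, the supremum over n ≥ 1 is attained at n = 7: d_7 = 2·7/(7 + 7)^2 = 2·7/196 = 1/14. Hence ||D|| = 1/14.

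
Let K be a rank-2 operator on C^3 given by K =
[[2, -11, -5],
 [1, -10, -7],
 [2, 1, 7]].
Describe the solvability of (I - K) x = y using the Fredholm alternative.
(I - K) is invertible (det(I - K) = -46 ≠ 0), so for every y in C^3 the equation (I - K) x = y has a unique solution.

K has rank 2 and factors as K = U V^T = u1 v1^T + u2 v2^T with u1 = (-3, -3, 1), v1 = (0, 3, 3), u2 = (2, 1, 2), v2 = (1, -1, 2) (multiplying out reproduces the displayed K). The nonzero eigenvalues of U V^T coincide with those of the 2 x 2 matrix G = V^T U = [[v1·u1, v1·u2], [v2·u1, v2·u2]] = [[-6, 9], [2, 5]], and by the Sylvester determinant identity det(I_3 - U V^T) = det(I_2 - V^T U) = det([[7, -9], [-2, -4]]) = (7)(-4) - (-9)(-2) = -46. (Direct check: I - K =
[[-1, 11, 5],
 [-1, 11, 7],
 [-2, -1, -6]]
has determinant -46.) The finite-dimensional Fredholm alternative says: either (I - K) is invertible, or ker(I - K) ≠ {0} and then range(I - K) = ker((I - K)^*)^⊥, with dim ker(I - K) = dim ker((I - K)^*). Since det(I - K) ≠ 0, 1 is not an eigenvalue of K and ker(I - K) = {0}, so we are in the first case: for every y there is a unique x = (I - K)^(-1) y. (Explicitly, by the Woodbury identity, (I - U V^T)^(-1) = I + U (I_2 - G)^(-1) V^T.)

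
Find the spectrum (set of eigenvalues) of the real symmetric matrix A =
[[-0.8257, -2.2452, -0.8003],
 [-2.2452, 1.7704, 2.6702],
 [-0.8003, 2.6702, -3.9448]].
sigma(A) ≈ {-5, -2, 4}

A is real symmetric, so its spectrum consists of real eigenvalues. Expanding the characteristic polynomial of the displayed matrix gives
  det(λ I - A) = p(λ) = λ^3 + (3)λ^2 + (-18)λ + (-40.0011).
Solving p(λ) = 0 yields eigenvalues ≈ -5, -2, 4. (A is shown rounded to 4 decimals, so these recover the underlying integer eigenvalues to within that precision.)
Verification: the trace of A = -3 equals the sum of eigenvalues -3, and det(A) ≈ 40.0011 matches the eigenvalue product 40.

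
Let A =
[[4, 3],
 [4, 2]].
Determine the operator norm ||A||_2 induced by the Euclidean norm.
||A||_2 = sqrt((45 + sqrt(1961))/2) ≈ 6.6814 (= sqrt(largest eigenvalue of A^T A))

||A||_2 = sigma_max(A) = sqrt(lambda_max(A^T A)). Form the symmetric matrix M = A^T A =
[[32, 20],
 [20, 13]].
Its characteristic polynomial (trace, determinant of M give the coefficients) is
  p(λ) = det(λ I - M) = λ^2 - 45λ + 16.
For λ^2 - 45λ + 16 the discriminant is 1961. It is nonnegative but not a perfect square, so the roots are real and irrational: λ = (45 ± sqrt(1961))/2 ≈ 44.6416, 0.3584.
So the eigenvalues of A^T A are ≈ 0.3584, 44.6416 (all ≥ 0, as they must be for A^T A). The largest is λ_max = (45 + sqrt(1961))/2 ≈ 44.6416, hence ||A||_2 = sqrt(λ_max) = sqrt((45 + sqrt(1961))/2) ≈ 6.6814.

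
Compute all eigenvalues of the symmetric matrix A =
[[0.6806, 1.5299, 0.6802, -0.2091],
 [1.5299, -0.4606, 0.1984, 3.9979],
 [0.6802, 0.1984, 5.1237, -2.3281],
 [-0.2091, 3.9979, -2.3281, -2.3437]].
sigma(A) ≈ {-6, 0, 3, 6}

A is real symmetric, so its spectrum consists of real eigenvalues. Expanding the characteristic polynomial of the displayed matrix gives
  det(λ I - A) = p(λ) = λ^4 + (-3)λ^3 + (-36)λ^2 + (108)λ + (-0.0073).
Solving p(λ) = 0 yields eigenvalues ≈ -6, 0, 3, 6. (A is shown rounded to 4 decimals, so these recover the underlying integer eigenvalues to within that precision.)
Verification: the trace of A = 3 equals the sum of eigenvalues 3, and det(A) ≈ -0.0073 matches the eigenvalue product 0.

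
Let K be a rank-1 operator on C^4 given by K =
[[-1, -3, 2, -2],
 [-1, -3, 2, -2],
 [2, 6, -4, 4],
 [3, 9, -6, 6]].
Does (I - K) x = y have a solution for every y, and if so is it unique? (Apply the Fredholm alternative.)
(I - K) is invertible (det(I - K) = 3 ≠ 0), so for every y in C^4 the equation (I - K) x = y has a unique solution.

K has rank 1, so it is an outer product K = u v^T: every row of K is a multiple of one row vector. Reading off the entries, u = (-1, -1, 2, 3) and v = (1, 3, -2, 2) (row i of K equals u_i·v^T). A rank-one matrix u v^T satisfies K u = u (v·u) and kills the (3)-dimensional subspace v^⊥, so its characteristic polynomial is lambda^3 (lambda - v·u) with v·u = tr K = -2. Hence the eigenvalues of I - K are 1 (multiplicity 3) and 1 - (-2) = 3, so det(I - K) = 3. (Direct check: I - K =
[[2, 3, -2, 2],
 [1, 4, -2, 2],
 [-2, -6, 5, -4],
 [-3, -9, 6, -5]]
has determinant 3.) The finite-dimensional Fredholm alternative says: either (I - K) is invertible, or ker(I - K) ≠ {0} and then range(I - K) = ker((I - K)^*)^⊥, with dim ker(I - K) = dim ker((I - K)^*). Since det(I - K) ≠ 0, 1 is not an eigenvalue of K and ker(I - K) = {0}, so we are in the first case: for every y there is a unique x = (I - K)^(-1) y. Explicitly, by the Sherman–Morrison formula, (I - u v^T)^(-1) = I + u v^T/(1 - v·u), i.e. (I - K)^(-1) = I + K/(3).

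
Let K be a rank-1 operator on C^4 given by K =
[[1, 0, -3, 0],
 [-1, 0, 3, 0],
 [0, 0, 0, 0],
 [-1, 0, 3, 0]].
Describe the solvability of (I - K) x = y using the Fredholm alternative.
(I - K) is singular (det(I - K) = 0, i.e. 1 ∈ sigma(K)). (I - K) x = y is solvable iff y ⊥ ker((I - K)^*) = span{(1, 0, -3, 0)}, i.e. iff y_1 - 3y_3 = 0. When solvable, the solutions are x = y + c·(1, -1, 0, -1), c arbitrary (ker(I - K) = span{(1, -1, 0, -1)}, dimension 1).

K has rank 1, so it is an outer product K = u v^T: every row of K is a multiple of one row vector. Reading off the entries, u = (1, -1, 0, -1) and v = (1, 0, -3, 0) (row i of K equals u_i·v^T). A rank-one matrix u v^T satisfies K u = u (v·u) and kills the (3)-dimensional subspace v^⊥, so its characteristic polynomial is lambda^3 (lambda - v·u) with v·u = tr K = 1. Hence the eigenvalues of I - K are 1 (multiplicity 3) and 1 - (1) = 0, so det(I - K) = 0. (Direct check: I - K =
[[0, 0, 3, 0],
 [1, 1, -3, 0],
 [0, 0, 1, 0],
 [1, 0, -3, 1]]
has determinant 0.) So 1 is an eigenvalue of K and (I - K) is not invertible. The finite-dimensional Fredholm alternative says: either (I - K) is invertible, or ker(I - K) ≠ {0} and then range(I - K) = ker((I - K)^*)^⊥, with dim ker(I - K) = dim ker((I - K)^*). We are in the second case, so we need both kernels. Kernel of I - K: (I - K) u = u - u (v·u) = u - u = 0, so ker(I - K) = span{u} = span{(1, -1, 0, -1)} (it is exactly 1-dimensional because rank(I - K) = 3). Kernel of the adjoint: K is real, so (I - K)^* = I - K^T = I - v u^T, and (I - v u^T) v = v - v (u·v) = 0; hence ker((I - K)^*) = span{v} = span{(1, 0, -3, 0)}. Therefore (I - K) x = y is solvable iff <y, v> = 0, i.e. iff y_1 - 3y_3 = 0. When this holds, K y = u (v·y) = 0, so (I - K) y = y and x = y is a particular solution; the full solution set is the line x = y + c·u = y + c·(1, -1, 0, -1), c ∈ C.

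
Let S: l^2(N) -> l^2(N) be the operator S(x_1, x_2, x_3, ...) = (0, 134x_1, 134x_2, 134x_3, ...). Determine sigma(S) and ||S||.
sigma(S) = closed disk {z in C : |z| ≤ 134}; ||S|| = 134

Note S = 134·U where U is the unit right shift (U x)_k = x_{k-1} (with x_0 := 0); so ||S|| = 134||U|| and sigma(S) = 134·sigma(U). ||S x||^2 = sum_{k≥1} |134x_k|^2 = 17956||x||^2, so ||S|| = 134 and sigma(S) ⊂ {|z| ≤ 134}. For any |lambda| < 134, the equation (S - lambda I) x = 0 forces x_1 = 0, then 134x_k = lambda x_{k+1} ⇒ x = 0, so S has no eigenvalues. But (S - lambda I) is not surjective for |lambda| < 134: solving (S - lambda I) x = e_1 would require x_n proportional to (lambda/134)^(-n), which is not in l^2. So every |lambda| < 134 lies in the residual spectrum. The boundary |lambda| = 134 is in the approximate point spectrum (the spectrum is closed). Hence sigma(S) is the closed disk of radius 134.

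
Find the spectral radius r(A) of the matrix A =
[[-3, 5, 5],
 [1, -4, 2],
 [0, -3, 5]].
r(A) ≈ 5.7595

The eigenvalues of A are the roots of its characteristic polynomial. With M = A (coefficients from the trace, the sum of principal 2x2 minors, and det A):
  p(λ) = det(λ I - M) = λ^3 + 2λ^2 - 22λ - 2.
No integer candidate from the rational root theorem (±divisors of 2) is a root, so the roots are irrational. The cubic discriminant is Δ = 46068 > 0, so there are three distinct real roots. p(-6) = -14 and p(-5) = 33 have opposite signs, so a root lies in (-6, -5); Newton's method refines it to λ ≈ -5.7595. p(-1) = 21 and p(0) = -2 have opposite signs, so a root lies in (-1, 0); Newton's method refines it to λ ≈ -0.0902. p(3) = -23 and p(4) = 6 have opposite signs, so a root lies in (3, 4); Newton's method refines it to λ ≈ 3.8497. Check (Vieta): the three roots sum to -2, matching tr M = -2.
Thus the eigenvalues (to 4 decimals) are -5.7595 (modulus 5.7595); -0.0902 (modulus 0.0902); 3.8497 (modulus 3.8497). The spectral radius is the largest modulus: r(A) ≈ 5.7595. (Cross-check: r(A) ≤ ||A||_2 ≈ 7.9726; equality holds whenever A is normal, though it can also hold for some non-normal A.)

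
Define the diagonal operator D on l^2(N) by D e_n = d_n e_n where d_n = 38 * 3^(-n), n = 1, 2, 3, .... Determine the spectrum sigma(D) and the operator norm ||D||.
sigma(D) = {38 * 3^(-n) : n ≥ 1} ∪ {0}; ||D|| = 38/3

A bounded diagonal operator on l^2 with diagonal entries d_n has spectrum equal to the closure of {d_n : n ≥ 1}: every d_n is an eigenvalue (with eigenvector e_n), so {d_n} ⊂ sigma(D); the spectrum is closed, so its closure is too; and for lambda not in the closure, (D - lambda I) has bounded inverse (the diagonal entries 1/(d_n - lambda) are bounded). For our sequence d_n = 38 * 3^(-n), n = 1, 2, 3, ...:
  - {d_n} = {38 * 3^(-n) : n ≥ 1}; the only limit point is 0
  - closure = {38 * 3^(-n) : n ≥ 1} ∪ {0}
For the norm: a diagonal operator has ||D|| = sup_n |d_n|. Here d_n = 38 * 3^(-n) is positive and decreasing, so sup_n |d_n| = d_1 = 38/3. So ||D|| = 38/3.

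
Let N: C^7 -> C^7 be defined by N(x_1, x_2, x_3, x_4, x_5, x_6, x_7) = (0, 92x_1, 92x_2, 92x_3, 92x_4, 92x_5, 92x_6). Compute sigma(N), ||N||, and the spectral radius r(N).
sigma(N) = {0}; ||N|| = 92; r(N) = 0. (N is nilpotent with N^7 = 0.)

On C^7, N is a strictly lower-triangular matrix with 92 on the subdiagonal and zeros elsewhere, so its characteristic polynomial is lambda^7 and every eigenvalue is 0: sigma(N) = {0}. For the operator norm, N e_i = 92e_{i+1} for i = 1, ..., 6 and N e_7 = 0, so the singular values of N are 92 (with multiplicity 6) and 0; hence ||N|| = 92. The spectral radius r(N) = max|lambda| = 0. Note ||N|| > r(N) — characteristic of non-normal nilpotent operators. Indeed N^7 = 0.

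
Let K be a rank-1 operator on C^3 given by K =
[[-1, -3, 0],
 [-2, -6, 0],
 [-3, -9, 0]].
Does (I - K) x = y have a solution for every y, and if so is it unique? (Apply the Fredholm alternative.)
(I - K) is invertible (det(I - K) = 8 ≠ 0), so for every y in C^3 the equation (I - K) x = y has a unique solution.

K has rank 1, so it is an outer product K = u v^T: every row of K is a multiple of one row vector. Reading off the entries, u = (1, 2, 3) and v = (-1, -3, 0) (row i of K equals u_i·v^T). A rank-one matrix u v^T satisfies K u = u (v·u) and kills the (2)-dimensional subspace v^⊥, so its characteristic polynomial is lambda^2 (lambda - v·u) with v·u = tr K = -7. Hence the eigenvalues of I - K are 1 (multiplicity 2) and 1 - (-7) = 8, so det(I - K) = 8. (Direct check: I - K =
[[2, 3, 0],
 [2, 7, 0],
 [3, 9, 1]]
has determinant 8.) The finite-dimensional Fredholm alternative says: either (I - K) is invertible, or ker(I - K) ≠ {0} and then range(I - K) = ker((I - K)^*)^⊥, with dim ker(I - K) = dim ker((I - K)^*). Since det(I - K) ≠ 0, 1 is not an eigenvalue of K and ker(I - K) = {0}, so we are in the first case: for every y there is a unique x = (I - K)^(-1) y. Explicitly, by the Sherman–Morrison formula, (I - u v^T)^(-1) = I + u v^T/(1 - v·u), i.e. (I - K)^(-1) = I + K/(8).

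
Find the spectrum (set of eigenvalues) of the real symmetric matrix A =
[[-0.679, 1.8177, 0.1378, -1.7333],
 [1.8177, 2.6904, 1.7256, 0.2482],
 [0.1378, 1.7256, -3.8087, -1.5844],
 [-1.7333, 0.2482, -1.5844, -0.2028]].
sigma(A) ≈ {-5, -2, 1, 4}

A is real symmetric, so its spectrum consists of real eigenvalues. Expanding the characteristic polynomial of the displayed matrix gives
  det(λ I - A) = p(λ) = λ^4 + (2)λ^3 + (-21)λ^2 + (-22.0015)λ + (40.0032).
Solving p(λ) = 0 yields eigenvalues ≈ -5, -2, 1, 4. (A is shown rounded to 4 decimals, so these recover the underlying integer eigenvalues to within that precision.)
Verification: the trace of A = -2 equals the sum of eigenvalues -2, and det(A) ≈ 40.0032 matches the eigenvalue product 40.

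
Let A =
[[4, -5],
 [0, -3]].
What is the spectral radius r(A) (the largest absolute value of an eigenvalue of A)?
r(A) = 4

The eigenvalues of A are the roots of its characteristic polynomial. With M = A (coefficients from the trace and determinant):
  p(λ) = det(λ I - M) = λ^2 - λ - 12.
For λ^2 - λ - 12 the discriminant is 49. It is a perfect square (7^2), so the roots are rational: λ = (1 ± 7)/2 = 4, -3.
Thus the eigenvalues (to 4 decimals) are 4 (modulus 4); -3 (modulus 3). The spectral radius is the largest modulus: r(A) = 4. (Cross-check: r(A) ≤ ||A||_2 ≈ 6.8507; equality holds whenever A is normal, though it can also hold for some non-normal A.)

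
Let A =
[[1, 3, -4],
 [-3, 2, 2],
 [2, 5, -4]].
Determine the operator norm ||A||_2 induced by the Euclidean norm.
||A||_2 ≈ 8.3999 (= sqrt(largest eigenvalue of A^T A))

||A||_2 = sigma_max(A) = sqrt(lambda_max(A^T A)). Form the symmetric matrix M = A^T A =
[[14, 7, -18],
 [7, 38, -28],
 [-18, -28, 36]].
Its characteristic polynomial (trace, sum of principal 2x2 minors, determinant of M give the coefficients) is
  p(λ) = det(λ I - M) = λ^3 - 88λ^2 + 1247λ - 1156.
No integer candidate from the rational root theorem (±divisors of 1156) is a root, so the roots are irrational. The cubic discriminant is Δ = 3381783892 > 0, so there are three distinct real roots. p(0) = -1156 and p(1) = 4 have opposite signs, so a root lies in (0, 1); Newton's method refines it to λ ≈ 0.9963. p(16) = 364 and p(17) = -476 have opposite signs, so a root lies in (16, 17); Newton's method refines it to λ ≈ 16.4447. p(70) = -2066 and p(71) = 1684 have opposite signs, so a root lies in (70, 71); Newton's method refines it to λ ≈ 70.5591. Check (Vieta): the three roots sum to 88, matching tr M = 88.
So the eigenvalues of A^T A are ≈ 0.9963, 16.4447, 70.5591 (all ≥ 0, as they must be for A^T A). The largest is λ_max ≈ 70.5591, hence ||A||_2 = sqrt(λ_max) ≈ 8.3999.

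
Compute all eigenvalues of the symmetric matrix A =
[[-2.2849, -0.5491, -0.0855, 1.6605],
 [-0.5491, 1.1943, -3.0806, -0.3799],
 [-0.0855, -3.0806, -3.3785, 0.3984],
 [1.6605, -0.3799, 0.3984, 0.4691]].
sigma(A) ≈ {-5, -3, 1, 3}

A is real symmetric, so its spectrum consists of real eigenvalues. Expanding the characteristic polynomial of the displayed matrix gives
  det(λ I - A) = p(λ) = λ^4 + (4)λ^3 + (-14)λ^2 + (-36)λ + (44.9969).
Solving p(λ) = 0 yields eigenvalues ≈ -5, -3, 1, 3. (A is shown rounded to 4 decimals, so these recover the underlying integer eigenvalues to within that precision.)
Verification: the trace of A = -4 equals the sum of eigenvalues -4, and det(A) ≈ 44.9969 matches the eigenvalue product 45.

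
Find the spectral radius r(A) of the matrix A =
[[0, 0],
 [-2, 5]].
r(A) = 5

The eigenvalues of A are the roots of its characteristic polynomial. With M = A (coefficients from the trace and determinant):
  p(λ) = det(λ I - M) = λ^2 - 5λ.
For λ^2 - 5λ the discriminant is 25. It is a perfect square (5^2), so the roots are rational: λ = (5 ± 5)/2 = 5, 0.
Thus the eigenvalues (to 4 decimals) are 5 (modulus 5); 0 (modulus 0). The spectral radius is the largest modulus: r(A) = 5. (Cross-check: r(A) ≤ ||A||_2 ≈ 5.3852; equality holds whenever A is normal, though it can also hold for some non-normal A.)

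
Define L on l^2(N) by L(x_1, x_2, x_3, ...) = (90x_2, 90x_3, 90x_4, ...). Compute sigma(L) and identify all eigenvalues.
sigma(L) = closed disk {z in C : |z| ≤ 90}; sigma_p(L) = open disk {z in C : |z| < 90}

Note L = 90·V where V is the unit left shift (V x)_k = x_{k+1}; so sigma(L) = 90·sigma(V) and ||L|| = 90||V||. ||L x||^2 = 8100sum_{k≥2} |x_k|^2 ≤ 8100||x||^2, with equality on {x : x_1 = 0}, so ||L|| = 90. For any lambda with |lambda| < 90, set r = lambda/90 (|r| < 1); the vector x = (1, r, r^2, ...) is in l^2 and satisfies L x = 90(r, r^2, ...) = lambda x, so lambda is an eigenvalue. On the boundary |lambda| = 90 the geometric series diverges, so no l^2 eigenvector exists, but these lambda lie in the approximate point spectrum. Hence sigma(L) is the closed disk of radius 90 and sigma_p(L) is the open disk.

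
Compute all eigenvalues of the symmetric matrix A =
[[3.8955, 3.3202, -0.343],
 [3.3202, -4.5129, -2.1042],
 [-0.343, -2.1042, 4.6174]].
sigma(A) ≈ {-6, 4, 6}

A is real symmetric, so its spectrum consists of real eigenvalues. Expanding the characteristic polynomial of the displayed matrix gives
  det(λ I - A) = p(λ) = λ^3 + (-4)λ^2 + (-36)λ + (144).
Solving p(λ) = 0 yields eigenvalues ≈ -6, 4, 6. (A is shown rounded to 4 decimals, so these recover the underlying integer eigenvalues to within that precision.)
Verification: the trace of A = 4 equals the sum of eigenvalues 4, and det(A) ≈ -143.9992 matches the eigenvalue product -144.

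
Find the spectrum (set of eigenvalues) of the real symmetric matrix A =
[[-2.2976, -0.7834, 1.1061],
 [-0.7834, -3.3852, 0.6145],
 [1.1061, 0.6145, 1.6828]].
sigma(A) ≈ {-4, -2, 2}

A is real symmetric, so its spectrum consists of real eigenvalues. Expanding the characteristic polynomial of the displayed matrix gives
  det(λ I - A) = p(λ) = λ^3 + (4)λ^2 + (-4)λ + (-16).
Solving p(λ) = 0 yields eigenvalues ≈ -4, -2, 2. (A is shown rounded to 4 decimals, so these recover the underlying integer eigenvalues to within that precision.)
Verification: the trace of A = -4 equals the sum of eigenvalues -4, and det(A) ≈ 16.0001 matches the eigenvalue product 16.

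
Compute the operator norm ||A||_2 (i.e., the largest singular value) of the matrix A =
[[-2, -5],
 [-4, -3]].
||A||_2 = sqrt((54 + sqrt(2132))/2) ≈ 7.0772 (= sqrt(largest eigenvalue of A^T A))

||A||_2 = sigma_max(A) = sqrt(lambda_max(A^T A)). Form the symmetric matrix M = A^T A =
[[20, 22],
 [22, 34]].
Its characteristic polynomial (trace, determinant of M give the coefficients) is
  p(λ) = det(λ I - M) = λ^2 - 54λ + 196.
For λ^2 - 54λ + 196 the discriminant is 2132. It is nonnegative but not a perfect square, so the roots are real and irrational: λ = (54 ± sqrt(2132))/2 ≈ 50.0868, 3.9132.
So the eigenvalues of A^T A are ≈ 3.9132, 50.0868 (all ≥ 0, as they must be for A^T A). The largest is λ_max = (54 + sqrt(2132))/2 ≈ 50.0868, hence ||A||_2 = sqrt(λ_max) = sqrt((54 + sqrt(2132))/2) ≈ 7.0772.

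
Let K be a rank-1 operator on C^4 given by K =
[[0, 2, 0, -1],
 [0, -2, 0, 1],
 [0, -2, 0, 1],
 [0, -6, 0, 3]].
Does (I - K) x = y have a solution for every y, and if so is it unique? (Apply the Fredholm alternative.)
(I - K) is singular (det(I - K) = 0, i.e. 1 ∈ sigma(K)). (I - K) x = y is solvable iff y ⊥ ker((I - K)^*) = span{(0, 2, 0, -1)}, i.e. iff 2y_2 - y_4 = 0. When solvable, the solutions are x = y + c·(1, -1, -1, -3), c arbitrary (ker(I - K) = span{(1, -1, -1, -3)}, dimension 1).

K has rank 1, so it is an outer product K = u v^T: every row of K is a multiple of one row vector. Reading off the entries, u = (1, -1, -1, -3) and v = (0, 2, 0, -1) (row i of K equals u_i·v^T). A rank-one matrix u v^T satisfies K u = u (v·u) and kills the (3)-dimensional subspace v^⊥, so its characteristic polynomial is lambda^3 (lambda - v·u) with v·u = tr K = 1. Hence the eigenvalues of I - K are 1 (multiplicity 3) and 1 - (1) = 0, so det(I - K) = 0. (Direct check: I - K =
[[1, -2, 0, 1],
 [0, 3, 0, -1],
 [0, 2, 1, -1],
 [0, 6, 0, -2]]
has determinant 0.) So 1 is an eigenvalue of K and (I - K) is not invertible. The finite-dimensional Fredholm alternative says: either (I - K) is invertible, or ker(I - K) ≠ {0} and then range(I - K) = ker((I - K)^*)^⊥, with dim ker(I - K) = dim ker((I - K)^*). We are in the second case, so we need both kernels. Kernel of I - K: (I - K) u = u - u (v·u) = u - u = 0, so ker(I - K) = span{u} = span{(1, -1, -1, -3)} (it is exactly 1-dimensional because rank(I - K) = 3). Kernel of the adjoint: K is real, so (I - K)^* = I - K^T = I - v u^T, and (I - v u^T) v = v - v (u·v) = 0; hence ker((I - K)^*) = span{v} = span{(0, 2, 0, -1)}. Therefore (I - K) x = y is solvable iff <y, v> = 0, i.e. iff 2y_2 - y_4 = 0. When this holds, K y = u (v·y) = 0, so (I - K) y = y and x = y is a particular solution; the full solution set is the line x = y + c·u = y + c·(1, -1, -1, -3), c ∈ C.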